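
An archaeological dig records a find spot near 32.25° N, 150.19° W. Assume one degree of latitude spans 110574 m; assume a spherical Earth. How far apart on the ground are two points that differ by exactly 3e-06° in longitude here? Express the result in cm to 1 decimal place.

3e-06° of longitude at 32.25° is 3e-06 × 110574 × cos 32.25° ≈ 3e-06 × 93515.5 = 0.280547 m.
That is 0.280547 m = 28.055 cm.

28.1 cm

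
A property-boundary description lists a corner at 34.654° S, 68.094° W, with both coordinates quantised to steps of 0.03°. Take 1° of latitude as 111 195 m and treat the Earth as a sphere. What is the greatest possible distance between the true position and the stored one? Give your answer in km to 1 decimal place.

2.2 km

With a 0.03° grid the true value lies within half a step, ±0.03°/2 = ±0.015°, of the stored one.
Latitude error → 0.015 × 111195 = 1667.92 m along the meridian.
E–W at 34.654°: 0.015° × 111195 × cos 34.654° = 0.015 × 111195 × 0.8226 ≈ 1372.04 m.
Worst case both components are at the extreme and orthogonal: √(1667.92² + 1372.04²) ≈ 2159.74 m.
That is 2159.74 m = 2.1597 km.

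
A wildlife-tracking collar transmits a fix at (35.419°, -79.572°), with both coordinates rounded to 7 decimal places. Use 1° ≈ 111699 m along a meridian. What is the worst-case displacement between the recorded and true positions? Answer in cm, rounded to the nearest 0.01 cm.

0.72 cm

Rounding to 7 decimal places leaves each coordinate within ±5e-08° of the true value.
North–south component: 5e-08° × 111699 = 0.00558495 m.
Longitude error → 5e-08 × 111699 × cos 35.419° = 5e-08 × 111699 × 0.8149 ≈ 0.00455137 m.
Worst case both components are at the extreme and orthogonal: √(0.00558495² + 0.00455137²) ≈ 0.00720463 m.
That is 0.00720463 m = 0.72046 cm.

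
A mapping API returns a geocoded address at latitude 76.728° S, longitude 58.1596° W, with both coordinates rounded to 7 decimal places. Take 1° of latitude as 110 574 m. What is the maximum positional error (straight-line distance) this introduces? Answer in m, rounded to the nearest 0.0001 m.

Rounding to 7 decimal places leaves each coordinate within ±5e-08° of the true value.
N–S: 5e-08° × 110574 m/° = 0.0055287 m.
E–W at 76.728°: 5e-08° × 110574 × cos 76.728° = 5e-08 × 110574 × 0.2296 ≈ 0.00126925 m.
Worst case both components are at the extreme and orthogonal: √(0.0055287² + 0.00126925²) ≈ 0.00567252 m.

0.0057 m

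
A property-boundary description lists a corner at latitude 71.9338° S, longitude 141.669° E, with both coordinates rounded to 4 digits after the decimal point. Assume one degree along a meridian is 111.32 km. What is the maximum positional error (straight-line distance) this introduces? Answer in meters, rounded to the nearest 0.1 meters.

Rounding to 4 decimal places leaves each coordinate within ±5e-05° of the true value.
Latitude error → 5e-05 × 111320 = 5.566 m along the meridian.
E–W at 71.9338°: 5e-05° × 111320 × cos 71.9338° = 5e-05 × 111320 × 0.3101 ≈ 1.7261 m.
Combining orthogonally: (5.566² + 1.7261²)^½ ≈ 5.8275 m.

5.8 meters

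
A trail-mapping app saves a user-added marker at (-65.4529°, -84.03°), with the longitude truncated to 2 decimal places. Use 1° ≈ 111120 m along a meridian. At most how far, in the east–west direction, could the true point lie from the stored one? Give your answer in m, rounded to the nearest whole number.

Truncating at 2 decimal places can drop up to a full unit in the last place, so the longitude may be off by as much as 0.01°.
Parallels shrink by cos φ, so at 65.4529° a degree of longitude is 111120 × 0.4154 ≈ 46163.8 m.
Maximum E–W displacement: 0.01 × 46163.8 = 461.638 m.

462 m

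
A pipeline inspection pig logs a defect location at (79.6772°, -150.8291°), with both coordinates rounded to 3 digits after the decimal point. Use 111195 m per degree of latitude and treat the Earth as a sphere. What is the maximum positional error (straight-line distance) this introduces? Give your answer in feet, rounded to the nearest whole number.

Rounding to 3 decimal places leaves each coordinate within ±0.0005° of the true value.
N–S: 0.0005° × 111195 m/° = 55.5975 m.
East–west component at 79.6772°: 0.0005° × 111195 × cos 79.6772° ≈ 0.0005 × 19925.4 ≈ 9.96272 m.
Worst case both components are at the extreme and orthogonal: √(55.5975² + 9.96272²) ≈ 56.4831 m.
Converting: 56.4831 m × 3.2808 ft/m ≈ 185.31 ft.

185 feet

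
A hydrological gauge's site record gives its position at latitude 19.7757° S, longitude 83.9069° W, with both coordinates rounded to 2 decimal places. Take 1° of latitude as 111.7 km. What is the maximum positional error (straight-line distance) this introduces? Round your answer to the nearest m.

767 m

Rounding to 2 decimal places leaves each coordinate within ±0.005° of the true value.
Latitude error → 0.005 × 111700 = 558.5 m along the meridian.
East–west component at 19.7757°: 0.005° × 111700 × cos 19.7757° ≈ 0.005 × 105112 ≈ 525.562 m.
The two errors are perpendicular, so the maximum displacement is √(558.5² + 525.562²) ≈ 766.901 m.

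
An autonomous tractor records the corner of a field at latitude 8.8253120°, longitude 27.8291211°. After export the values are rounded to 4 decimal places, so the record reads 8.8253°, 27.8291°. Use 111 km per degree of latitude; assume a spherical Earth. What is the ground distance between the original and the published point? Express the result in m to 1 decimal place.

Δlat = 8.8253120 − 8.8253 = +0.0000120°; Δlon = 27.8291211 − 27.8291 = +0.0000211°.
N–S: 0.0000120° × 111000 m/° = 1.332 m.
East–west at this latitude: 0.0000211° × 111000 × cos 8.8253° ≈ 0.0000211 × 109686 = 2.31437 m.
Distance: √(1.332² + 2.31437²) ≈ 2.67031 m.

2.7 m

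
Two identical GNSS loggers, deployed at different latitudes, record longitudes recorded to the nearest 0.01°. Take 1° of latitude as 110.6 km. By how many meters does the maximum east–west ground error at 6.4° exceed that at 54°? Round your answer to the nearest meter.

Rounding to 2 decimal places leaves the longitude within ±0.005° of the true value.
Error at 6.4° = 0.005° × 110600 × cos 6.4° ≈ 553 × 0.9938 = 549.55 m.
Error at 54° = 0.005° × 110600 × cos 54° ≈ 553 × 0.5878 = 325.05 m.
So the lower-latitude error exceeds the higher by 549.55 − 325.05 = 224.51 m.

225 meters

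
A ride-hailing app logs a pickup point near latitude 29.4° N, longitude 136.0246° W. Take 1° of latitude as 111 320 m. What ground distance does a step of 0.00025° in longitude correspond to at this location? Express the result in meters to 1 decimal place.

At 29.4° a degree of longitude is 111320 × cos 29.4° ≈ 96983.5 m, so 0.00025° corresponds to 24.2459 m.

24.2 meters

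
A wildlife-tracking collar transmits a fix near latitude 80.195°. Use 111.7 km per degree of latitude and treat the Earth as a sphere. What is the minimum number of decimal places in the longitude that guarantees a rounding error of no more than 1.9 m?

At 80.195° one degree of longitude covers 111700 × cos 80.195° ≈ 111700 × 0.1703 ≈ 19022 m.
N decimal places → at most half a unit in the last place, 0.5 × 10⁻ᴺ° = 19022/2 × 10⁻ᴺ m.
Need 0.5 × 19022 × 10⁻ᴺ ≤ 1.9 → 10⁻ᴺ ≤ 1.998e-04, so N ≥ 3.70.
So 4 decimal places suffice (0.951 m); 3 would allow up to 9.51 m.

4 decimal places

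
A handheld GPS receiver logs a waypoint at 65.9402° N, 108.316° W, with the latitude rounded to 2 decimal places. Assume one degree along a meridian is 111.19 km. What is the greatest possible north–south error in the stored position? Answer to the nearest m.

Rounding to 2 decimal places leaves the latitude within ±0.005° of the true value.
Along the meridian that is 0.005° × 111190 m/° = 555.95 m.

556 m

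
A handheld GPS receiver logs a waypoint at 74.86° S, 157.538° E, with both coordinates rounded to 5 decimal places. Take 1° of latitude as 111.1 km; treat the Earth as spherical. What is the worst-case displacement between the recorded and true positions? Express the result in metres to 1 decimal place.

0.6 metres

Rounding to 5 decimal places leaves each coordinate within ±5e-06° of the true value.
North–south component: 5e-06° × 111100 = 0.5555 m.
East–west component at 74.86°: 5e-06° × 111100 × cos 74.86° ≈ 5e-06 × 29016.9 ≈ 0.145085 m.
The two errors are perpendicular, so the maximum displacement is √(0.5555² + 0.145085²) ≈ 0.574134 m.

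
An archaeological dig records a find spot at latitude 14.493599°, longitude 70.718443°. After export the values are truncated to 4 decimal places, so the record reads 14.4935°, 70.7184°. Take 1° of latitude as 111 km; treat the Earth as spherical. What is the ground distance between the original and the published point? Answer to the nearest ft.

39 ft

Δlat = 14.493599 − 14.4935 = +0.000099°; Δlon = 70.718443 − 70.7184 = +0.000043°.
N–S: 0.000099° × 111000 m/° = 10.989 m.
East–west at this latitude: 0.000043° × 111000 × cos 14.4935° ≈ 0.000043 × 107468 = 4.6211 m.
Hypotenuse of the two orthogonal shifts: √(10.989² + 4.6211²) = 11.9211 m.
In feet: 11.9211 m ÷ 0.3048 ≈ 39.111 ft.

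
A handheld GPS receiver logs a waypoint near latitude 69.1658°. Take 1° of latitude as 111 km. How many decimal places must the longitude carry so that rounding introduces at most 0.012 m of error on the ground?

7 decimal places

At 69.1658° one degree of longitude covers 111000 × cos 69.1658° ≈ 111000 × 0.3557 ≈ 39478.8 m.
N decimal places → at most half a unit in the last place, 0.5 × 10⁻ᴺ° = 39478.8/2 × 10⁻ᴺ m.
Need 0.5 × 39478.8 × 10⁻ᴺ ≤ 0.012 → 10⁻ᴺ ≤ 6.079e-07, so N ≥ 6.22.
So 7 decimal places suffice (0.00197 m); 6 would allow up to 0.0197 m.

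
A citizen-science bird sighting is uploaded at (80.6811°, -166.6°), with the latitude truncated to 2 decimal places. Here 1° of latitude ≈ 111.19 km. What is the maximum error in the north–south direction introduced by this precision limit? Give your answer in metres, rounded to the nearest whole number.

1112 metres

Truncating at 2 decimal places can drop up to a full unit in the last place, so the latitude may be off by as much as 0.01°.
North–south distance: 0.01° × 111190 m/° = 1111.9 m.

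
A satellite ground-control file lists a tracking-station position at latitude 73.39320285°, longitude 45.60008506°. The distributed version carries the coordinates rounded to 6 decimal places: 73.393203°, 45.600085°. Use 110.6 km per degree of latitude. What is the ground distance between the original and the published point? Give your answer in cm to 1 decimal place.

1.7 cm

Δlat = 73.39320285 − 73.393203 = -0.00000015°; Δlon = 45.60008506 − 45.600085 = +0.00000006°.
N–S: -0.00000015° × 110600 m/° = -0.01659 m.
East–west at this latitude: 0.00000006° × 110600 × cos 73.3932° ≈ 0.00000006 × 31609.7 = 0.00189658 m.
Distance: √(0.01659² + 0.00189658²) ≈ 0.0166981 m.
That is 0.0166981 m = 1.6698 cm.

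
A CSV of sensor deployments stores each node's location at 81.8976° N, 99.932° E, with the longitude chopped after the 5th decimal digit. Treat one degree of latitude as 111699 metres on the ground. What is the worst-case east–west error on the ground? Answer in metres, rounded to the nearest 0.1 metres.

Truncating at 5 decimal places can drop up to a full unit in the last place, so the longitude may be off by as much as 1e-05°.
Parallels shrink by cos φ, so at 81.8976° a degree of longitude is 111699 × 0.1409 ≈ 15743.2 m.
East–west error: 1e-05° × 15743.2 m/° ≈ 0.157432 m.

0.2 metres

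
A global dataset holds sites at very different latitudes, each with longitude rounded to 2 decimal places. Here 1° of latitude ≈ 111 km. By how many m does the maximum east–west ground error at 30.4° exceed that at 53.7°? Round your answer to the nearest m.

Rounding to 2 decimal places leaves the longitude within ±0.005° of the true value.
At 30.4°: 0.005° × 111000 × cos 30.4° = 0.005 × 111000 × 0.8625 ≈ 478.7 m.
Error at 53.7° = 0.005° × 111000 × cos 53.7° ≈ 555 × 0.5920 = 328.57 m.
Difference: 478.7 − 328.57 = 150.13 m.

150 m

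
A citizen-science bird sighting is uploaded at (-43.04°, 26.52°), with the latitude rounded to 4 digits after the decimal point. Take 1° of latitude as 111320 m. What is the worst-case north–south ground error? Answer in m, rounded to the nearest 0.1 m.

Rounding to 4 decimal places leaves the latitude within ±5e-05° of the true value.
Along the meridian that is 5e-05° × 111320 m/° = 5.566 m.

5.6 m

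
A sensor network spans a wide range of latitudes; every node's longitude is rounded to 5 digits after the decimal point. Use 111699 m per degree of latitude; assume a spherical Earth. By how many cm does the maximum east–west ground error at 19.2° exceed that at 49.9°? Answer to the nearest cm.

17 cm

Rounding to 5 decimal places leaves the longitude within ±5e-06° of the true value.
Error at 19.2° = 5e-06° × 111699 × cos 19.2° ≈ 0.5585 × 0.9444 = 0.52743 m.
At 49.9°: 5e-06° × 111699 × cos 49.9° = 5e-06 × 111699 × 0.6441 ≈ 0.35974 m.
So the lower-latitude error exceeds the higher by 0.52743 − 0.35974 = 0.16769 m.
That is 0.16769 m = 16.769 cm.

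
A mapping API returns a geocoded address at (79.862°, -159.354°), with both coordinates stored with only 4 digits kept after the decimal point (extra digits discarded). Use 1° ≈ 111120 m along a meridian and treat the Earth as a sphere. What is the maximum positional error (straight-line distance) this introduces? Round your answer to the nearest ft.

Truncating at 4 decimal places can drop up to a full unit in the last place, so each coordinate may be off by as much as 0.0001°.
N–S: 0.0001° × 111120 m/° = 11.112 m.
E–W at 79.862°: 0.0001° × 111120 × cos 79.862° = 0.0001 × 111120 × 0.1760 ≈ 1.95593 m.
Worst case both components are at the extreme and orthogonal: √(11.112² + 1.95593²) ≈ 11.2828 m.
Converting: 11.2828 m × 3.2808 ft/m ≈ 37.017 ft.

37 ft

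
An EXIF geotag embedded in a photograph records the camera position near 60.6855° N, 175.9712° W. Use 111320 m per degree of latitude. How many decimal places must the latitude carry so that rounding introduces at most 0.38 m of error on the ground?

One degree of latitude covers 111320 m.
Rounding to N decimal places gives at most 0.5 × 10⁻ᴺ degrees of error, i.e. 0.5 × 10⁻ᴺ × 111320 m.
Need 0.5 × 111320 × 10⁻ᴺ ≤ 0.38 → 10⁻ᴺ ≤ 6.827e-06, so N ≥ 5.17.
At 5 places the error can reach 0.557 m, but 6 places keeps it to 0.0557 m.

6 decimal places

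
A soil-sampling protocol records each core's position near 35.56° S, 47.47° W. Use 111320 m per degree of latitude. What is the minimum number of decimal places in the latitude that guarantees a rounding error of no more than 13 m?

4 decimal places

One degree of latitude covers 111320 m.
N decimal places → at most half a unit in the last place, 0.5 × 10⁻ᴺ° = 111320/2 × 10⁻ᴺ m.
Setting 55660 × 10⁻ᴺ ≤ 13 gives 10ᴺ ≥ 4282, i.e. N ≥ 3.63.
N = 3 would give 55.7 m (too coarse); N = 4 gives 5.57 m ≤ 13 m.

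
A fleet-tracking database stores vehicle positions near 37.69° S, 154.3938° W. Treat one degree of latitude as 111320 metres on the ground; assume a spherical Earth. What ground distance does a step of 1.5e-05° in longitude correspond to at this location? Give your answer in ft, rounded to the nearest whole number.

4 ft

At 37.69° a degree of longitude is 111320 × cos 37.69° ≈ 88090.9 m, so 1.5e-05° corresponds to 1.32136 m.
Converting: 1.32136 m × 3.2808 ft/m ≈ 4.3352 ft.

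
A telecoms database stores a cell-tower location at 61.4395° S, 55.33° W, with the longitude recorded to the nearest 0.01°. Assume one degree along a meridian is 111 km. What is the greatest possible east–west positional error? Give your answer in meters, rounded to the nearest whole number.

Rounding to 2 decimal places leaves the longitude within ±0.005° of the true value.
Parallels shrink by cos φ, so at 61.4395° a degree of longitude is 111000 × 0.4781 ≈ 53067.6 m.
Maximum E–W displacement: 0.005 × 53067.6 = 265.338 m.

265 meters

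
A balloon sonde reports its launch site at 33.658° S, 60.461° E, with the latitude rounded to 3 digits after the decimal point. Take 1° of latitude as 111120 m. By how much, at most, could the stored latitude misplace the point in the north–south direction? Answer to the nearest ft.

Rounding to 3 decimal places leaves the latitude within ±0.0005° of the true value.
Along the meridian that is 0.0005° × 111120 m/° = 55.56 m.
In feet: 55.56 m ÷ 0.3048 ≈ 182.28 ft.

182 ft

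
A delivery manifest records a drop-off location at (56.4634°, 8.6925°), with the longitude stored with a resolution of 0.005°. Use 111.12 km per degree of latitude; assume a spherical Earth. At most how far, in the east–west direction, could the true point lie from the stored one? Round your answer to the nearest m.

153 m

With a 0.005° grid the true value lies within half a step, ±0.005°/2 = ±0.0025°, of the stored one.
One degree of longitude at 56.4634° is 111120 × cos 56.4634° ≈ 111120 × 0.5525 = 61390.4 m.
So at most 0.0025° × 61390.4 ≈ 153.476 m east–west.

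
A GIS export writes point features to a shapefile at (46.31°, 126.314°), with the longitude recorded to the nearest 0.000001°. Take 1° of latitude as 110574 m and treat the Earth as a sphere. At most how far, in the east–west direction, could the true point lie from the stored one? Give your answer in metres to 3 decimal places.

0.038 metres

Rounding to 6 decimal places leaves the longitude within ±5e-07° of the true value.
At latitude 46.31° a degree of longitude spans 110574 m × cos 46.31° = 110574 × 0.6908 ≈ 76379.7 m.
Maximum E–W displacement: 5e-07 × 76379.7 = 0.0381898 m.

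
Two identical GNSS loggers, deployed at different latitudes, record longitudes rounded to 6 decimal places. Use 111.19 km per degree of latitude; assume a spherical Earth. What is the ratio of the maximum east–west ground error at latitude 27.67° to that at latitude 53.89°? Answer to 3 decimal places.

Rounding to 6 decimal places leaves the longitude within ±5e-07° of the true value.
At 27.67°: 5e-07° × 111190 × cos 27.67° = 5e-07 × 111190 × 0.8856 ≈ 0.049237 m.
Error at 53.89° = 5e-07° × 111190 × cos 53.89° ≈ 0.055595 × 0.5893 = 0.032764 m.
The ratio reduces to cos 27.67° / cos 53.89° = 0.8856/0.5893 ≈ 1.5028.

1.503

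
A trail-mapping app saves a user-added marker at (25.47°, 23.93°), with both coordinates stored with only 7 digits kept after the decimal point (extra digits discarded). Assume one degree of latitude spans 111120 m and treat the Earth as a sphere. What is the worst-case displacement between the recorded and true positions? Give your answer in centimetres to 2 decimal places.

Truncating at 7 decimal places can drop up to a full unit in the last place, so each coordinate may be off by as much as 1e-07°.
Latitude error → 1e-07 × 111120 = 0.011112 m along the meridian.
E–W at 25.47°: 1e-07° × 111120 × cos 25.47° = 1e-07 × 111120 × 0.9028 ≈ 0.010032 m.
The two errors are perpendicular, so the maximum displacement is √(0.011112² + 0.010032²) ≈ 0.0149706 m.
That is 0.0149706 m = 1.4971 cm.

1.50 centimetres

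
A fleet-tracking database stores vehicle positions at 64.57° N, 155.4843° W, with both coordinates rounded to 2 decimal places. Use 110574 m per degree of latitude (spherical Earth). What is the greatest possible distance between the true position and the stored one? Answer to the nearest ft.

1974 ft

Rounding to 2 decimal places leaves each coordinate within ±0.005° of the true value.
Latitude error → 0.005 × 110574 = 552.87 m along the meridian.
East–west component at 64.57°: 0.005° × 110574 × cos 64.57° ≈ 0.005 × 47481.4 ≈ 237.407 m.
Worst case both components are at the extreme and orthogonal: √(552.87² + 237.407²) ≈ 601.687 m.
Converting: 601.687 m × 3.2808 ft/m ≈ 1974 ft.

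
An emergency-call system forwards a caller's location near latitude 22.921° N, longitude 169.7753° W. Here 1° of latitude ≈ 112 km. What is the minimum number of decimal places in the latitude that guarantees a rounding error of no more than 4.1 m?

One degree of latitude covers 112000 m.
Rounding to N decimal places gives at most 0.5 × 10⁻ᴺ degrees of error, i.e. 0.5 × 10⁻ᴺ × 112000 m.
Need 0.5 × 112000 × 10⁻ᴺ ≤ 4.1 → 10⁻ᴺ ≤ 7.321e-05, so N ≥ 4.14.
At 4 places the error can reach 5.6 m, but 5 places keeps it to 0.56 m.

5 decimal places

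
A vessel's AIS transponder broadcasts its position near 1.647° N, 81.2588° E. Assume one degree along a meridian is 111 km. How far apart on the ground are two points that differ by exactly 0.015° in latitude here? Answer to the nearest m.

0.015° × 111000 m/° = 1665 m.

1665 m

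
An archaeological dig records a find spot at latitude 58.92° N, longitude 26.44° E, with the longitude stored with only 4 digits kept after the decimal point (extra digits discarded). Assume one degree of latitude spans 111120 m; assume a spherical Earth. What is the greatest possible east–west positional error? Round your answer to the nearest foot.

19 feet

Truncating at 4 decimal places can drop up to a full unit in the last place, so the longitude may be off by as much as 0.0001°.
At latitude 58.92° a degree of longitude spans 111120 m × cos 58.92° = 111120 × 0.5162 ≈ 57364 m.
So at most 0.0001° × 57364 ≈ 5.7364 m east–west.
In feet: 5.7364 m ÷ 0.3048 ≈ 18.82 ft.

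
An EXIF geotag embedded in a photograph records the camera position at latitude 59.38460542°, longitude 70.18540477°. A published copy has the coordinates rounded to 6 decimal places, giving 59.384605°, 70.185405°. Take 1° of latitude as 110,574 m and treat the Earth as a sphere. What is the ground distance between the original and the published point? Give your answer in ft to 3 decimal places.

0.158 ft

The latitude changed by +0.00000042° and the longitude by -0.00000023°.
North–south shift: 0.00000042 × 110574 = 0.0464411 m.
East–west at this latitude: -0.00000023° × 110574 × cos 59.3846° ≈ -0.00000023 × 56312.3 = -0.0129518 m.
Distance: √(0.0464411² + 0.0129518²) ≈ 0.0482133 m.
In feet: 0.0482133 m ÷ 0.3048 ≈ 0.15818 ft.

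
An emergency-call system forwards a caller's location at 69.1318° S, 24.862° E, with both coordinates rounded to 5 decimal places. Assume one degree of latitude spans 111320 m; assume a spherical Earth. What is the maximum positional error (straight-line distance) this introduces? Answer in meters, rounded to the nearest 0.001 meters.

0.591 meters

Rounding to 5 decimal places leaves each coordinate within ±5e-06° of the true value.
N–S: 5e-06° × 111320 m/° = 0.5566 m.
East–west component at 69.1318°: 5e-06° × 111320 × cos 69.1318° ≈ 5e-06 × 39654.3 ≈ 0.198272 m.
Worst case both components are at the extreme and orthogonal: √(0.5566² + 0.198272²) ≈ 0.59086 m.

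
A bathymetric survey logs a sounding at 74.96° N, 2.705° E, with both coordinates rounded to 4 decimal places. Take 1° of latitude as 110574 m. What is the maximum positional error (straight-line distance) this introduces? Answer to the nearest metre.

Rounding to 4 decimal places leaves each coordinate within ±5e-05° of the true value.
N–S: 5e-05° × 110574 m/° = 5.5287 m.
Longitude error → 5e-05 × 110574 × cos 74.96° = 5e-05 × 110574 × 0.2595 ≈ 1.43466 m.
Combining orthogonally: (5.5287² + 1.43466²)^½ ≈ 5.71181 m.

6 metres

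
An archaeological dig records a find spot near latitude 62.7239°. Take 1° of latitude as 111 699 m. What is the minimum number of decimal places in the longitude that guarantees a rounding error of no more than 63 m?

3 decimal places

At 62.7239° one degree of longitude covers 111699 × cos 62.7239° ≈ 111699 × 0.4583 ≈ 51189.3 m.
N decimal places → at most half a unit in the last place, 0.5 × 10⁻ᴺ° = 51189.3/2 × 10⁻ᴺ m.
Setting 25594.6 × 10⁻ᴺ ≤ 63 gives 10ᴺ ≥ 406.3, i.e. N ≥ 2.61.
N = 2 would give 256 m (too coarse); N = 3 gives 25.6 m ≤ 63 m.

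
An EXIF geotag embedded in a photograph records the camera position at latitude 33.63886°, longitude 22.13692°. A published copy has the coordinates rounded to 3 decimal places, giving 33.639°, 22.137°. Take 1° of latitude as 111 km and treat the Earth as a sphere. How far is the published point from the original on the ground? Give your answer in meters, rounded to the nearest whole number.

Δlat = 33.63886 − 33.639 = -0.00014°; Δlon = 22.13692 − 22.137 = -0.00008°.
N–S: -0.00014° × 111000 m/° = -15.54 m.
E–W at 33.639°: -0.00008° × 111000 × cos 33.639° = -0.00008 × 111000 × 0.8325 ≈ -7.39299 m.
Hypotenuse of the two orthogonal shifts: √(15.54² + 7.39299²) = 17.2089 m.

17 meters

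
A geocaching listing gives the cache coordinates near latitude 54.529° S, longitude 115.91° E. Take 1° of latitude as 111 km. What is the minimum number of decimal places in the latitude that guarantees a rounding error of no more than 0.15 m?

6 decimal places

One degree of latitude covers 111000 m.
With N decimal places the half-ulp bound is 0.5·10⁻ᴺ°, or 0.5·10⁻ᴺ × 111000 m on the ground.
Need 0.5 × 111000 × 10⁻ᴺ ≤ 0.15 → 10⁻ᴺ ≤ 2.703e-06, so N ≥ 5.57.
At 5 places the error can reach 0.555 m, but 6 places keeps it to 0.0555 m.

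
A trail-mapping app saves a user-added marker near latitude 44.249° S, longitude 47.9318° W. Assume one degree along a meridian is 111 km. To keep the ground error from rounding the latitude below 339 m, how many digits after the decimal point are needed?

One degree of latitude covers 111000 m.
Rounding to N decimal places gives at most 0.5 × 10⁻ᴺ degrees of error, i.e. 0.5 × 10⁻ᴺ × 111000 m.
Need 0.5 × 111000 × 10⁻ᴺ ≤ 339 → 10⁻ᴺ ≤ 6.108e-03, so N ≥ 2.21.
N = 2 would give 555 m (too coarse); N = 3 gives 55.5 m ≤ 339 m.

3 decimal places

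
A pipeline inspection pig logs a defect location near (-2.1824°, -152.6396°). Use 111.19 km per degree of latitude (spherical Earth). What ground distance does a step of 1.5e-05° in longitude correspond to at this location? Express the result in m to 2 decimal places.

1.67 m

One degree of longitude here spans 111190 × cos 2.1824° = 111190 × 0.9993 ≈ 111109 m; 1.5e-05° of that is 1.66664 m.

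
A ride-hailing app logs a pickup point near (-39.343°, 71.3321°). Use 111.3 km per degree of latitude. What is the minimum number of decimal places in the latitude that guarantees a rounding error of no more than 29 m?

4 decimal places

One degree of latitude covers 111300 m.
Rounding to N decimal places gives at most 0.5 × 10⁻ᴺ degrees of error, i.e. 0.5 × 10⁻ᴺ × 111300 m.
Need 0.5 × 111300 × 10⁻ᴺ ≤ 29 → 10⁻ᴺ ≤ 5.211e-04, so N ≥ 3.28.
So 4 decimal places suffice (5.57 m); 3 would allow up to 55.6 m.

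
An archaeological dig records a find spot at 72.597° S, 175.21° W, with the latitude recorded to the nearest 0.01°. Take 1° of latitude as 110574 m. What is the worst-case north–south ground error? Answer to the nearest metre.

Rounding to 2 decimal places leaves the latitude within ±0.005° of the true value.
So the N–S error is at most 0.005 × 110574 = 552.87 m.

553 metres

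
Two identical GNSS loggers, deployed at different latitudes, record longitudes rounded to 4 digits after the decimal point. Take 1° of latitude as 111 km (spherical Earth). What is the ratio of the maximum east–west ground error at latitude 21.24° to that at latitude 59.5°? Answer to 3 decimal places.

Rounding to 4 decimal places leaves the longitude within ±5e-05° of the true value.
Error at 21.24° = 5e-05° × 111000 × cos 21.24° ≈ 5.55 × 0.9321 = 5.173 m.
At 59.5°: 5e-05° × 111000 × cos 59.5° = 5e-05 × 111000 × 0.5075 ≈ 2.8168 m.
Ratio: 5.173 / 2.8168 = cos 21.24° / cos 59.5° ≈ 1.8365.

1.836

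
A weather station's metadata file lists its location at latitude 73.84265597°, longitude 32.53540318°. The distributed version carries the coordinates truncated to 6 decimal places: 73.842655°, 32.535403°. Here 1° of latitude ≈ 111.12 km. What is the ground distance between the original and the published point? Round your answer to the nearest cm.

The latitude changed by +0.00000097° and the longitude by +0.00000018°.
North–south shift: 0.00000097 × 111120 = 0.107786 m.
East–west at this latitude: 0.00000018° × 111120 × cos 73.8427° ≈ 0.00000018 × 30922 = 0.00556597 m.
Hypotenuse of the two orthogonal shifts: √(0.107786² + 0.00556597²) = 0.10793 m.
That is 0.10793 m = 10.793 cm.

11 cm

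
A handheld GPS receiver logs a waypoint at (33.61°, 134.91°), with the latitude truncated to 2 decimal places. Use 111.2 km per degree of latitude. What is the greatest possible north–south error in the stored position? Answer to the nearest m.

1112 m

Truncating at 2 decimal places can drop up to a full unit in the last place, so the latitude may be off by as much as 0.01°.
Along the meridian that is 0.01° × 111200 m/° = 1112 m.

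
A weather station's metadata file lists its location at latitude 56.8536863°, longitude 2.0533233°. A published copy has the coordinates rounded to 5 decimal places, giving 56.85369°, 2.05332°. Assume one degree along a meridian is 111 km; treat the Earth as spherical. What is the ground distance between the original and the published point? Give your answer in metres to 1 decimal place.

0.5 metres

Δlat = 56.8536863 − 56.85369 = -0.0000037°; Δlon = 2.0533233 − 2.05332 = +0.0000033°.
N–S: -0.0000037° × 111000 m/° = -0.4107 m.
E–W at 56.8537°: 0.0000033° × 111000 × cos 56.8537° = 0.0000033 × 111000 × 0.5468 ≈ 0.200285 m.
Combined displacement = (0.4107² + 0.200285²)^½ ≈ 0.456934 m.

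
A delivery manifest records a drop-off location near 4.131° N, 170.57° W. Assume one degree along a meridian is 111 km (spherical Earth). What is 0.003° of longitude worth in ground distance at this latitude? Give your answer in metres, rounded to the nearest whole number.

At 4.131° a degree of longitude is 111000 × cos 4.131° ≈ 110712 m, so 0.003° corresponds to 332.135 m.

332 metres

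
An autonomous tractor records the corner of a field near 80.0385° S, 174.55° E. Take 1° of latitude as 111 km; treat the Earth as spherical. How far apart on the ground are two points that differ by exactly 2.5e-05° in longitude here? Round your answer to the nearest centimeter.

48 centimeters

At 80.0385° a degree of longitude is 111000 × cos 80.0385° ≈ 19201.5 m, so 2.5e-05° corresponds to 0.480037 m.
That is 0.480037 m = 48.004 cm.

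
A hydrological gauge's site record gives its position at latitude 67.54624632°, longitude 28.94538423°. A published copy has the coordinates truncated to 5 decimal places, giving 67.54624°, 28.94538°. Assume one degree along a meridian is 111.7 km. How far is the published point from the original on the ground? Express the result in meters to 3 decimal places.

0.729 meters

The latitude changed by +0.00000632° and the longitude by +0.00000423°.
N–S: 0.00000632° × 111700 m/° = 0.705944 m.
E–W at 67.5462°: 0.00000423° × 111700 × cos 67.5462° = 0.00000423 × 111700 × 0.3819 ≈ 0.180462 m.
Distance: √(0.705944² + 0.180462²) ≈ 0.728645 m.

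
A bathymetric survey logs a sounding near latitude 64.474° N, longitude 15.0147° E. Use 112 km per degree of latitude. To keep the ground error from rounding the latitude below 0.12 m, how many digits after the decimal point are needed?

6 decimal places

One degree of latitude covers 112000 m.
With N decimal places the half-ulp bound is 0.5·10⁻ᴺ°, or 0.5·10⁻ᴺ × 112000 m on the ground.
Setting 56000 × 10⁻ᴺ ≤ 0.12 gives 10ᴺ ≥ 4.667e+05, i.e. N ≥ 5.67.
N = 5 would give 0.56 m (too coarse); N = 6 gives 0.056 m ≤ 0.12 m.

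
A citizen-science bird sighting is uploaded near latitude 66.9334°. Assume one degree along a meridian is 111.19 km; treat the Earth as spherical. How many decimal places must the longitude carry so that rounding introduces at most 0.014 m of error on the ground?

At 66.9334° one degree of longitude covers 111190 × cos 66.9334° ≈ 111190 × 0.3918 ≈ 43564.3 m.
With N decimal places the half-ulp bound is 0.5·10⁻ᴺ°, or 0.5·10⁻ᴺ × 43564.3 m on the ground.
Setting 21782.2 × 10⁻ᴺ ≤ 0.014 gives 10ᴺ ≥ 1.556e+06, i.e. N ≥ 6.19.
N = 6 would give 0.0218 m (too coarse); N = 7 gives 0.00218 m ≤ 0.014 m.

7 decimal places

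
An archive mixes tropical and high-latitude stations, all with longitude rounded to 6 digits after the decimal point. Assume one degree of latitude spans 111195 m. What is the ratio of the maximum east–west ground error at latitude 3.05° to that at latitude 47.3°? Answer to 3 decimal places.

1.472

Rounding to 6 decimal places leaves the longitude within ±5e-07° of the true value.
Error at 3.05° = 5e-07° × 111195 × cos 3.05° ≈ 0.055597 × 0.9986 = 0.055519 m.
Error at 47.3° = 5e-07° × 111195 × cos 47.3° ≈ 0.055597 × 0.6782 = 0.037704 m.
The ratio reduces to cos 3.05° / cos 47.3° = 0.9986/0.6782 ≈ 1.4725.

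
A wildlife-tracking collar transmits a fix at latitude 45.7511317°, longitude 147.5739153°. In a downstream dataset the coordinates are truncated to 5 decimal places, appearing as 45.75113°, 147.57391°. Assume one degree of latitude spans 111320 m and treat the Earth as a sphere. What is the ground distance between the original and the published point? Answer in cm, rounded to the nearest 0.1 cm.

45.3 cm

Δlat = 45.7511317 − 45.75113 = +0.0000017°; Δlon = 147.5739153 − 147.57391 = +0.0000053°.
North–south shift: 0.0000017 × 111320 = 0.189244 m.
East–west at this latitude: 0.0000053° × 111320 × cos 45.7511° ≈ 0.0000053 × 77676.5 = 0.411685 m.
Hypotenuse of the two orthogonal shifts: √(0.189244² + 0.411685²) = 0.453098 m.
That is 0.453098 m = 45.31 cm.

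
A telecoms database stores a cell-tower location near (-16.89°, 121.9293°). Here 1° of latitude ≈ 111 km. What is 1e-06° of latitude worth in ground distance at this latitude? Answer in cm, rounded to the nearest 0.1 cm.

11.1 cm

1e-06° × 111000 m/° = 0.111 m.
That is 0.111 m = 11.1 cm.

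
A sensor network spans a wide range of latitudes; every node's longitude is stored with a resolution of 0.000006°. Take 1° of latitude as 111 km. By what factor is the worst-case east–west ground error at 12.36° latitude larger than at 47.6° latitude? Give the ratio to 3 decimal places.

1.449

With a 0.000006° grid the true value lies within half a step, ±0.000006°/2 = ±3e-06°, of the stored one.
At 12.36°: 3e-06° × 111000 × cos 12.36° = 3e-06 × 111000 × 0.9768 ≈ 0.32528 m.
At 47.6°: 3e-06° × 111000 × cos 47.6° = 3e-06 × 111000 × 0.6743 ≈ 0.22454 m.
The ratio reduces to cos 12.36° / cos 47.6° = 0.9768/0.6743 ≈ 1.4486.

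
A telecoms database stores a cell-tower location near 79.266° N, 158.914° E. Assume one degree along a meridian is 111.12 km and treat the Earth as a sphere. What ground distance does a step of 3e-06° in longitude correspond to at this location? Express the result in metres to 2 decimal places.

0.06 metres

3e-06° of longitude at 79.266° is 3e-06 × 111120 × cos 79.266° ≈ 3e-06 × 20696.1 = 0.0620882 m.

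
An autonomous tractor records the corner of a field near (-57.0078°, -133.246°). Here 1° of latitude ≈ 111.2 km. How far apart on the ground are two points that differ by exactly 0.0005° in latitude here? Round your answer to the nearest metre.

Along a meridian 0.0005° is 0.0005 × 111200 = 55.6 m.

56 metres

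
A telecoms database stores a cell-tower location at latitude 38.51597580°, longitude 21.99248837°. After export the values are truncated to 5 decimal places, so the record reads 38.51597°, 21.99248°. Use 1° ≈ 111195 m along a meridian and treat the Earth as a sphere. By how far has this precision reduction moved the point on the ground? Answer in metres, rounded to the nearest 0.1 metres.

The latitude changed by +0.00000580° and the longitude by +0.00000837°.
North–south shift: 0.00000580 × 111195 = 0.644931 m.
East–west at this latitude: 0.00000837° × 111195 × cos 38.516° ≈ 0.00000837 × 87002.8 = 0.728214 m.
Distance: √(0.644931² + 0.728214²) ≈ 0.972744 m.

1.0 metres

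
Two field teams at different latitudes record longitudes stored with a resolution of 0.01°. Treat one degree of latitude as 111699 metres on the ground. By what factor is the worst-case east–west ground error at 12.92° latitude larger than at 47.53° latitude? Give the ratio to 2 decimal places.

1.44

With a 0.01° grid the true value lies within half a step, ±0.01°/2 = ±0.005°, of the stored one.
Error at 12.92° = 0.005° × 111699 × cos 12.92° ≈ 558.5 × 0.9747 = 544.36 m.
At 47.53°: 0.005° × 111699 × cos 47.53° = 0.005 × 111699 × 0.6752 ≈ 377.1 m.
The ratio reduces to cos 12.92° / cos 47.53° = 0.9747/0.6752 ≈ 1.4435.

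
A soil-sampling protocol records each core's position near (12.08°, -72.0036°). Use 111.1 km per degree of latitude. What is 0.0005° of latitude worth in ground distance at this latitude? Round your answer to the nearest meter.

Along a meridian 0.0005° is 0.0005 × 111100 = 55.55 m.

56 meters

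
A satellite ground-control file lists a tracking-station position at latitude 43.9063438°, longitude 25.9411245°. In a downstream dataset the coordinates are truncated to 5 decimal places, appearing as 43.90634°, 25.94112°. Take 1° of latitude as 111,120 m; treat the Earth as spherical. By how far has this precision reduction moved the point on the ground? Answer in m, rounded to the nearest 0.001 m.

The latitude changed by +0.0000038° and the longitude by +0.0000045°.
North–south shift: 0.0000038 × 111120 = 0.422256 m.
E–W at 43.9063°: 0.0000045° × 111120 × cos 43.9063° = 0.0000045 × 111120 × 0.7205 ≈ 0.360266 m.
Distance: √(0.422256² + 0.360266²) ≈ 0.55506 m.

0.555 m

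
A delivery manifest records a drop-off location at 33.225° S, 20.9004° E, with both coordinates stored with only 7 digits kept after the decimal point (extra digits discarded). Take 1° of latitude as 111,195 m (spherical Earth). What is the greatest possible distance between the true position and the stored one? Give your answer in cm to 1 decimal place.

1.4 cm

Truncating at 7 decimal places can drop up to a full unit in the last place, so each coordinate may be off by as much as 1e-07°.
Latitude error → 1e-07 × 111195 = 0.0111195 m along the meridian.
East–west component at 33.225°: 1e-07° × 111195 × cos 33.225° ≈ 1e-07 × 93017.4 ≈ 0.00930174 m.
Combining orthogonally: (0.0111195² + 0.00930174²)^½ ≈ 0.0144971 m.
That is 0.0144971 m = 1.4497 cm.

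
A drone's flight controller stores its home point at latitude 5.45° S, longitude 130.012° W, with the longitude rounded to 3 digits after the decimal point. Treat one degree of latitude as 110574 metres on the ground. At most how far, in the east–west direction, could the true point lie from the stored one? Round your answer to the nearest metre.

Rounding to 3 decimal places leaves the longitude within ±0.0005° of the true value.
At latitude 5.45° a degree of longitude spans 110574 m × cos 5.45° = 110574 × 0.9955 ≈ 110074 m.
East–west error: 0.0005° × 110074 m/° ≈ 55.0371 m.

55 metres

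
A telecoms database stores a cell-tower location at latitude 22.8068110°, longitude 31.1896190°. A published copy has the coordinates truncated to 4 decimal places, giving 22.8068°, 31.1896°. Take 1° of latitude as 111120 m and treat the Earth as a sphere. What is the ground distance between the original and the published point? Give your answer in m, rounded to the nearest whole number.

2 m

The latitude changed by +0.0000110° and the longitude by +0.0000190°.
N–S: 0.0000110° × 111120 m/° = 1.22232 m.
E–W at 22.8068°: 0.0000190° × 111120 × cos 22.8068° = 0.0000190 × 111120 × 0.9218 ≈ 1.94621 m.
Distance: √(1.22232² + 1.94621²) ≈ 2.29822 m.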